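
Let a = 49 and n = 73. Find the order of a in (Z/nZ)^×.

12

The order of 49 must divide φ(73) = 73 − 1 = 72 = 2^3 · 3^2.
Divisors of 72: 1, 2, 3, 4, 6, 8, 9, 12, 18, 24, 36, 72.
Check 49^d mod 73 for each divisor in increasing order:
49^1 ≡ 49 (mod 73)
49^2 ≡ 65 (mod 73)
49^3 ≡ 46 (mod 73)
49^4 ≡ 64 (mod 73)
49^6 ≡ 72 (mod 73)
49^8 ≡ 8 (mod 73)
49^9 ≡ 27 (mod 73)
49^12 ≡ 1 (mod 73) ✓
So ord_73(49) = 12.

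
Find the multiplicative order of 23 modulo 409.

The order of 23 must divide φ(409) = 409 − 1 = 408 = 2^3 · 3 · 17.
Divisors of 408: 1, 2, 3, 4, 6, 8, 12, 17, 24, 34, 51, 68, 102, 136, 204, 408.
Check 23^d mod 409 for each divisor in increasing order:
23^1 ≡ 23 (mod 409)
23^2 ≡ 120 (mod 409)
23^3 ≡ 306 (mod 409)
23^4 ≡ 85 (mod 409)
23^6 ≡ 384 (mod 409)
23^8 ≡ 272 (mod 409)
23^12 ≡ 216 (mod 409)
23^17 ≡ 192 (mod 409)
23^24 ≡ 30 (mod 409)
23^34 ≡ 54 (mod 409)
23^51 ≡ 143 (mod 409)
23^68 ≡ 53 (mod 409)
23^102 ≡ 408 (mod 409)
23^136 ≡ 355 (mod 409)
23^204 ≡ 1 (mod 409) ✓
Hence ord(23) = 204.

204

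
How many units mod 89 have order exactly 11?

10

φ(89) = 89 − 1 = 88 = 2^3 · 11.
In a cyclic group of order 88, there are φ(d) elements of order d for each divisor d of 88, and zero for non-divisors.
11 | 88, and φ(11) = 11 − 1 = 10.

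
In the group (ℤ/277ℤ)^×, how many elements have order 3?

2

φ(277) = 277 − 1 = 276 = 2^2 · 3 · 23.
In a cyclic group of order 276, there are φ(d) elements of order d for each divisor d of 276, and zero for non-divisors.
3 | 276, and φ(3) = 3 − 1 = 2.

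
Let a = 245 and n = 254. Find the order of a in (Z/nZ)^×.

The order of 245 must divide φ(254) = φ(2)·φ(127) = 1·126 = 126 = 2 · 3^2 · 7.
Divisors of 126: 1, 2, 3, 6, 7, 9, 14, 18, 21, 42, 63, 126.
Check 245^d mod 254 for each divisor in increasing order:
245^1 ≡ 245
245^2 ≡ 81
245^3 ≡ 33
245^6 ≡ 73
245^7 ≡ 105
245^9 ≡ 123
245^14 ≡ 103
245^18 ≡ 143
245^21 ≡ 147
245^42 ≡ 19
245^63 ≡ 253
245^126 ≡ 1
Hence ord(245) = 126.

126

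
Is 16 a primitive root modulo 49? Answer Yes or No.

φ(49) = φ(7^2) = 7·(7−1) = 42 = 2 · 3 · 7.
Test 16^(42/q) mod 49 for each prime factor q of 42:
16^21 ≡ 1 (mod 49)  [q = 2: ≡ 1 ✗]
16^14 ≡ 18 (mod 49)  [q = 3: ≢ 1 ✓]
16^6 ≡ 8 (mod 49)  [q = 7: ≢ 1 ✓]
Since 16^21 ≡ 1, the order of 16 divides 21 < 42, so 16 is not a primitive root.

No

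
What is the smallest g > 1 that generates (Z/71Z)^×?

7

φ(71) = 71 − 1 = 70 = 2 · 5 · 7.
g is a primitive root iff g^(70/q) ≢ 1 (mod 71) for each prime q ∈ {2, 5, 7}.
g = 2: 2^35 ≡ 1 — hits 1, so not a primitive root.
g = 3: 3^35 ≡ 1 — hits 1, so not a primitive root.
g = 4: 4^35 ≡ 1 — hits 1, so not a primitive root.
g = 5: 5^35 ≡ 1 — hits 1, so not a primitive root.
g = 6: 6^35 ≡ 1 — hits 1, so not a primitive root.
g = 7: 7^35 ≡ 70; 7^14 ≡ 54; 7^10 ≡ 45 — none is 1, so 7 is a primitive root.
Hence the least primitive root of 71 is 7.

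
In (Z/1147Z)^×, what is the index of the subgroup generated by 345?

24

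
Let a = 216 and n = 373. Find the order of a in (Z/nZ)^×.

124

ord(216) | φ(373) = 373 − 1 = 372 = 2^2 · 3 · 31.
Divisors of 372: 1, 2, 3, 4, 6, 12, 31, 62, 93, 124, 186, 372.
Evaluate successive powers at the divisors of 372:
216^1 ≡ 216
216^2 ≡ 31
216^3 ≡ 355
216^4 ≡ 215
216^6 ≡ 324
216^12 ≡ 163
216^31 ≡ 269
216^62 ≡ 372
216^93 ≡ 104
216^124 ≡ 1
Therefore the multiplicative order of 216 modulo 373 is 124.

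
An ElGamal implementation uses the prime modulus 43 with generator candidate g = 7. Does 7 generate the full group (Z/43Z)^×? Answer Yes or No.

No

φ(43) = 43 − 1 = 42 = 2 · 3 · 7.
An element g generates (Z/43Z)^× iff g^(42/q) ≢ 1 (mod 43) for each prime q ∈ {2, 3, 7}.
7^21 ≡ 42 (mod 43)  [q = 2: ≢ 1 ✓]
7^14 ≡ 6 (mod 43)  [q = 3: ≢ 1 ✓]
7^6 ≡ 1 (mod 43)  [q = 7: ≡ 1 ✗]
Since 7^6 ≡ 1, the order of 7 divides 6 < 42, so 7 is not a primitive root.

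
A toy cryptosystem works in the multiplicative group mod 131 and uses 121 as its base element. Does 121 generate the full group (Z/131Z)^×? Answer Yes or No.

No

φ(131) = 131 − 1 = 130 = 2 · 5 · 13.
It suffices to check that the order of 121 is not a proper divisor of 130: compute 121^(130/q) for q ∈ {2, 5, 13}.
121^65 ≡ 1 (mod 131)  [q = 2: ≡ 1 ✗]
121^26 ≡ 58 (mod 131)  [q = 5: ≢ 1 ✓]
121^10 ≡ 113 (mod 131)  [q = 13: ≢ 1 ✓]
121^65 ≡ 1 shows ord(121) | 65, strictly less than φ(131); not a primitive root.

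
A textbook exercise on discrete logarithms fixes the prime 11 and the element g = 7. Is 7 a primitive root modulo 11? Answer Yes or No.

φ(11) = 11 − 1 = 10 = 2 · 5.
Test 7^(10/q) mod 11 for each prime factor q of 10:
7^5 ≡ 10 (mod 11)  [q = 2: ≢ 1 ✓]
7^2 ≡ 5 (mod 11)  [q = 5: ≢ 1 ✓]
Every test exponent gives a nontrivial residue, hence 7 generates the full group.

Yes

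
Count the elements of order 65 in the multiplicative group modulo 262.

48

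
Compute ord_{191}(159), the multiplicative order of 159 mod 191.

38

By Lagrange's theorem, ord_191(159) divides φ(191) = 191 − 1 = 190 = 2 · 5 · 19.
Divisors of 190: 1, 2, 5, 10, 19, 38, 95, 190.
Compute 159^d (mod 191) for the divisors d until we hit 1:
159^1 ≡ 159
159^2 ≡ 69
159^5 ≡ 66
159^10 ≡ 154
159^19 ≡ 190
159^38 ≡ 1
Therefore the multiplicative order of 159 modulo 191 is 38.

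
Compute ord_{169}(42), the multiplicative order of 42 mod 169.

By Lagrange's theorem, ord_169(42) divides φ(169) = φ(13^2) = 13·(13−1) = 156 = 2^2 · 3 · 13.
Divisors of 156: 1, 2, 3, 4, 6, 12, 13, 26, 39, 52, 78, 156.
Check 42^d mod 169 for each divisor in increasing order:
42^1 ≡ 42
42^2 ≡ 74
42^3 ≡ 66
42^4 ≡ 68
42^6 ≡ 131
42^12 ≡ 92
42^13 ≡ 146
42^26 ≡ 22
42^39 ≡ 1
Therefore the multiplicative order of 42 modulo 169 is 39.

39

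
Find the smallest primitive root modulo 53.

φ(53) = 53 − 1 = 52 = 2^2 · 13.
g is a primitive root iff g^(52/q) ≢ 1 (mod 53) for each prime q ∈ {2, 13}.
g = 2: 2^26 ≡ 52; 2^4 ≡ 16 — none is 1, so 2 is a primitive root.
The smallest primitive root modulo 53 is 2.

2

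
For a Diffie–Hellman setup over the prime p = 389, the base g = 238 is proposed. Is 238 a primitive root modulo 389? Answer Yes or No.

Yes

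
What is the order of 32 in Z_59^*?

58

Since 32 ∈ (Z/59Z)^×, its order divides φ(59) = 59 − 1 = 58 = 2 · 29.
Divisors of 58: 1, 2, 29, 58.
Check 32^d mod 59 for each divisor in increasing order:
32^1 ≡ 32 (mod 59)
32^2 ≡ 21 (mod 59)
32^29 ≡ 58 (mod 59)
32^58 ≡ 1 (mod 59) ✓
Hence ord(32) = 58.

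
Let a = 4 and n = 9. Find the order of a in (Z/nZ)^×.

3

Since 4 ∈ (Z/9Z)^×, its order divides φ(9) = φ(3^2) = 3·(3−1) = 6 = 2 · 3.
Divisors of 6: 1, 2, 3, 6.
Compute 4^d (mod 9) for the divisors d until we hit 1:
4^1 ≡ 4
4^2 ≡ 7
4^3 ≡ 1
So ord_9(4) = 3.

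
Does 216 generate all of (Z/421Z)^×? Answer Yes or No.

φ(421) = 421 − 1 = 420 = 2^2 · 3 · 5 · 7.
Test 216^(420/q) mod 421 for each prime factor q of 420:
216^210 ≡ 420 (mod 421)  [q = 2: ≢ 1 ✓]
216^140 ≡ 1 (mod 421)  [q = 3: ≡ 1 ✗]
216^84 ≡ 1 (mod 421)  [q = 5: ≡ 1 ✗]
216^60 ≡ 152 (mod 421)  [q = 7: ≢ 1 ✓]
The check at q = 3 fails, so 216 generates a proper subgroup.

No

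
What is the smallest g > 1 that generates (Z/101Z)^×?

2

φ(101) = 101 − 1 = 100 = 2^2 · 5^2.
g is a primitive root iff g^(100/q) ≢ 1 (mod 101) for each prime q ∈ {2, 5}.
g = 2: 2^50 ≡ 100; 2^20 ≡ 95 — none is 1, so 2 is a primitive root.
So 2 is the smallest generator of (Z/101Z)^×.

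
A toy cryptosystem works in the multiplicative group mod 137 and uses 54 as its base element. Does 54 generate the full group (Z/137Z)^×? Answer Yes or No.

Yes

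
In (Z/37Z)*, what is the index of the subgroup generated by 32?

Since 32 ∈ (Z/37Z)^×, its order divides φ(37) = 37 − 1 = 36 = 2^2 · 3^2.
Divisors of 36: 1, 2, 3, 4, 6, 9, 12, 18, 36.
Test each divisor d:
32^1 ≡ 32 (mod 37)
32^2 ≡ 25 (mod 37)
32^3 ≡ 23 (mod 37)
32^4 ≡ 33 (mod 37)
32^6 ≡ 11 (mod 37)
32^9 ≡ 31 (mod 37)
32^12 ≡ 10 (mod 37)
32^18 ≡ 36 (mod 37)
32^36 ≡ 1 (mod 37) ✓
So ord_37(32) = 36, hence |⟨32⟩| = 36.
[(Z/37Z)^× : ⟨32⟩] = 36/36 = 1.

1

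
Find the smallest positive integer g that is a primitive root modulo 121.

2

φ(121) = φ(11^2) = 11·(11−1) = 110 = 2 · 5 · 11.
g is a primitive root iff g^(110/q) ≢ 1 (mod 121) for each prime q ∈ {2, 5, 11}.
g = 2: 2^55 ≡ 120; 2^22 ≡ 81; 2^10 ≡ 56 — none is 1, so 2 is a primitive root.
The smallest primitive root modulo 121 is 2.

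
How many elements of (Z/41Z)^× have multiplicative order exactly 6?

0

φ(41) = 41 − 1 = 40 = 2^3 · 5.
(Z/41Z)^× is cyclic (|G| = 40); a cyclic group of order m has exactly φ(d) elements of each order d | m, and none otherwise.
6 does not divide 40, so no element of (Z/41Z)^× has order 6.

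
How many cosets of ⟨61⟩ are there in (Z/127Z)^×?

6

ord(61) | φ(127) = 127 − 1 = 126 = 2 · 3^2 · 7.
Divisors of 126: 1, 2, 3, 6, 7, 9, 14, 18, 21, 42, 63, 126.
Compute 61^d (mod 127) for the divisors d until we hit 1:
61^1 ≡ 61 (mod 127)
61^2 ≡ 38 (mod 127)
61^3 ≡ 32 (mod 127)
61^6 ≡ 8 (mod 127)
61^7 ≡ 107 (mod 127)
61^9 ≡ 2 (mod 127)
61^14 ≡ 19 (mod 127)
61^18 ≡ 4 (mod 127)
61^21 ≡ 1 (mod 127) ✓
Thus |⟨61⟩| = ord(61) = 21.
Index = |(Z/127Z)^×| / |⟨61⟩| = 126 / 21 = 6.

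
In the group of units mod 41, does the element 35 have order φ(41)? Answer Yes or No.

Yes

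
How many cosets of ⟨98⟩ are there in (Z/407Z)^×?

By Lagrange's theorem, ord_407(98) divides φ(407) = φ(11·37) = (11−1)·(37−1) = 10·36 = 360 = 2^3 · 3^2 · 5.
Divisors of 360: 1, 2, 3, 4, 5, 6, 8, 9, 10, 12, 15, 18, 20, 24, 30, 36, 40, 45, 60, 72, 90, 120, 180, 360.
Check 98^d mod 407 for each divisor in increasing order:
98^1 ≡ 98 (mod 407)
98^2 ≡ 243 (mod 407)
98^3 ≡ 208 (mod 407)
98^4 ≡ 34 (mod 407)
98^5 ≡ 76 (mod 407)
98^6 ≡ 122 (mod 407)
98^8 ≡ 342 (mod 407)
98^9 ≡ 142 (mod 407)
98^10 ≡ 78 (mod 407)
98^12 ≡ 232 (mod 407)
98^15 ≡ 230 (mod 407)
98^18 ≡ 221 (mod 407)
98^20 ≡ 386 (mod 407)
98^24 ≡ 100 (mod 407)
98^30 ≡ 397 (mod 407)
98^36 ≡ 1 (mod 407) ✓
Thus |⟨98⟩| = ord(98) = 36.
Index = |(Z/407Z)^×| / |⟨98⟩| = 360 / 36 = 10.

10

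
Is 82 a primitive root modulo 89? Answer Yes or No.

Yes

φ(89) = 89 − 1 = 88 = 2^3 · 11.
It suffices to check that the order of 82 is not a proper divisor of 88: compute 82^(88/q) for q ∈ {2, 11}.
82^44 ≡ 88 (mod 89)  [q = 2: ≢ 1 ✓]
82^8 ≡ 4 (mod 89)  [q = 11: ≢ 1 ✓]
None equal 1, so ord_89(82) = 88: 82 is a primitive root.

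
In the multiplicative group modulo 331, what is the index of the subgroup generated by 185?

Since 185 ∈ (Z/331Z)^×, its order divides φ(331) = 331 − 1 = 330 = 2 · 3 · 5 · 11.
Divisors of 330: 1, 2, 3, 5, 6, 10, 11, 15, 22, 30, 33, 55, 66, 110, 165, 330.
Compute 185^d (mod 331) for the divisors d until we hit 1:
185^1 ≡ 185 (mod 331)
185^2 ≡ 132 (mod 331)
185^3 ≡ 257 (mod 331)
185^5 ≡ 162 (mod 331)
185^6 ≡ 180 (mod 331)
185^10 ≡ 95 (mod 331)
185^11 ≡ 32 (mod 331)
185^15 ≡ 164 (mod 331)
185^22 ≡ 31 (mod 331)
185^30 ≡ 85 (mod 331)
185^33 ≡ 330 (mod 331)
185^55 ≡ 300 (mod 331)
185^66 ≡ 1 (mod 331) ✓
The order of 185 is 66, so the subgroup it generates has 66 elements.
[(Z/331Z)^× : ⟨185⟩] = 330/66 = 5.

5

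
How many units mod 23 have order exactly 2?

1

φ(23) = 23 − 1 = 22 = 2 · 11.
Since (Z/23Z)^× is cyclic of order 22, the number of elements of order d is φ(d) when d | 22 and 0 otherwise.
2 | 22, and φ(2) = 2 − 1 = 1.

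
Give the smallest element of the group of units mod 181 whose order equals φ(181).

2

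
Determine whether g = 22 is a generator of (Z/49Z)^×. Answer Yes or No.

No

φ(49) = φ(7^2) = 7·(7−1) = 42 = 2 · 3 · 7.
It suffices to check that the order of 22 is not a proper divisor of 42: compute 22^(42/q) for q ∈ {2, 3, 7}.
22^21 ≡ 1 (mod 49)  [q = 2: ≡ 1 ✗]
22^14 ≡ 1 (mod 49)  [q = 3: ≡ 1 ✗]
22^6 ≡ 29 (mod 49)  [q = 7: ≢ 1 ✓]
Since 22^21 ≡ 1, the order of 22 divides 21 < 42, so 22 is not a primitive root.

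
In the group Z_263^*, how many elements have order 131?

φ(263) = 263 − 1 = 262 = 2 · 131.
In a cyclic group of order 262, there are φ(d) elements of order d for each divisor d of 262, and zero for non-divisors.
131 | 262, and φ(131) = 131 − 1 = 130.

130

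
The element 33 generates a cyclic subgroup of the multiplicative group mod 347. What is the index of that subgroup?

By Lagrange's theorem, ord_347(33) divides φ(347) = 347 − 1 = 346 = 2 · 173.
Divisors of 346: 1, 2, 173, 346.
Check 33^d mod 347 for each divisor in increasing order:
33^1 ≡ 33 (mod 347)
33^2 ≡ 48 (mod 347)
33^173 ≡ 1 (mod 347) ✓
The order of 33 is 173, so the subgroup it generates has 173 elements.
The index is φ(347) / ord(33) = 346 / 173 = 2.

2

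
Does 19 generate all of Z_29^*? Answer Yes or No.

φ(29) = 29 − 1 = 28 = 2^2 · 7.
Test 19^(28/q) mod 29 for each prime factor q of 28:
19^14 ≡ 28 (mod 29)  [q = 2: ≢ 1 ✓]
19^4 ≡ 24 (mod 29)  [q = 7: ≢ 1 ✓]
All checks pass, so 19 has order 28 and is a primitive root modulo 29.

Yes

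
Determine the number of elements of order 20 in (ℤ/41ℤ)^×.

φ(41) = 41 − 1 = 40 = 2^3 · 5.
In a cyclic group of order 40, there are φ(d) elements of order d for each divisor d of 40, and zero for non-divisors.
20 = 2^2 · 5 divides 40, and φ(20) = 8.

8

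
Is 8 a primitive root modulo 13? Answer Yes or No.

No

φ(13) = 13 − 1 = 12 = 2^2 · 3.
8 is a primitive root mod 13 iff 8^(φ(13)/q) ≢ 1 for every prime q | φ(13), i.e. q ∈ {2, 3}.
8^6 ≡ 12 (mod 13)  [q = 2: ≢ 1 ✓]
8^4 ≡ 1 (mod 13)  [q = 3: ≡ 1 ✗]
Since 8^4 ≡ 1, the order of 8 divides 4 < 12, so 8 is not a primitive root.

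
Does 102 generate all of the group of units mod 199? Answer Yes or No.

No

φ(199) = 199 − 1 = 198 = 2 · 3^2 · 11.
It suffices to check that the order of 102 is not a proper divisor of 198: compute 102^(198/q) for q ∈ {2, 3, 11}.
102^99 ≡ 1 (mod 199)  [q = 2: ≡ 1 ✗]
102^66 ≡ 92 (mod 199)  [q = 3: ≢ 1 ✓]
102^18 ≡ 121 (mod 199)  [q = 11: ≢ 1 ✓]
Since 102^99 ≡ 1, the order of 102 divides 99 < 198, so 102 is not a primitive root.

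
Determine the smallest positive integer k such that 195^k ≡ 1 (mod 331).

165

Since 195 ∈ (Z/331Z)^×, its order divides φ(331) = 331 − 1 = 330 = 2 · 3 · 5 · 11.
Divisors of 330: 1, 2, 3, 5, 6, 10, 11, 15, 22, 30, 33, 55, 66, 110, 165, 330.
Compute 195^d (mod 331) for the divisors d until we hit 1:
195^1 ≡ 195 (mod 331)
195^2 ≡ 291 (mod 331)
195^3 ≡ 144 (mod 331)
195^5 ≡ 198 (mod 331)
195^6 ≡ 214 (mod 331)
195^10 ≡ 146 (mod 331)
195^11 ≡ 4 (mod 331)
195^15 ≡ 111 (mod 331)
195^22 ≡ 16 (mod 331)
195^30 ≡ 74 (mod 331)
195^33 ≡ 64 (mod 331)
195^55 ≡ 31 (mod 331)
195^66 ≡ 124 (mod 331)
195^110 ≡ 299 (mod 331)
195^165 ≡ 1 (mod 331) ✓
The smallest such exponent is 165, so the order of 195 is 165.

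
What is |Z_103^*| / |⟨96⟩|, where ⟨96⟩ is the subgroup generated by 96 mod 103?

ord(96) | φ(103) = 103 − 1 = 102 = 2 · 3 · 17.
Divisors of 102: 1, 2, 3, 6, 17, 34, 51, 102.
Test each divisor d:
96^1 ≡ 96 (mod 103)
96^2 ≡ 49 (mod 103)
96^3 ≡ 69 (mod 103)
96^6 ≡ 23 (mod 103)
96^17 ≡ 57 (mod 103)
96^34 ≡ 56 (mod 103)
96^51 ≡ 102 (mod 103)
96^102 ≡ 1 (mod 103) ✓
So ord_103(96) = 102, hence |⟨96⟩| = 102.
Index = |(Z/103Z)^×| / |⟨96⟩| = 102 / 102 = 1.

1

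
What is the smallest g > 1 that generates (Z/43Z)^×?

φ(43) = 43 − 1 = 42 = 2 · 3 · 7.
Test candidates g = 2, 3, … against the prime factors q ∈ {2, 3, 7} of φ(43): g is a generator iff g^(42/q) ≢ 1 for every such q.
g = 2: 2^21 ≡ 42; 2^14 ≡ 1 — hits 1, so not a primitive root.
g = 3: 3^21 ≡ 42; 3^14 ≡ 36; 3^6 ≡ 41 — none is 1, so 3 is a primitive root.
Hence the least primitive root of 43 is 3.

3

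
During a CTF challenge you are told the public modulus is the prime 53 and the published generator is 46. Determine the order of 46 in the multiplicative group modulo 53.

13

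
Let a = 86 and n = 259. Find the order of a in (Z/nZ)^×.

9

ord(86) | φ(259) = φ(7·37) = (7−1)·(37−1) = 6·36 = 216 = 2^3 · 3^3.
Divisors of 216: 1, 2, 3, 4, 6, 8, 9, 12, 18, 24, 27, 36, 54, 72, 108, 216.
Check 86^d mod 259 for each divisor in increasing order:
86^1 ≡ 86 (mod 259)
86^2 ≡ 144 (mod 259)
86^3 ≡ 211 (mod 259)
86^4 ≡ 16 (mod 259)
86^6 ≡ 232 (mod 259)
86^8 ≡ 256 (mod 259)
86^9 ≡ 1 (mod 259) ✓
Therefore the multiplicative order of 86 modulo 259 is 9.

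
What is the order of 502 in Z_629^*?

ord(502) | φ(629) = φ(17·37) = (17−1)·(37−1) = 16·36 = 576 = 2^6 · 3^2.
Divisors of 576: 1, 2, 3, 4, 6, 8, 9, 12, 16, 18, 24, 32, 36, 48, 64, 72, 96, 144, 192, 288, 576.
Check 502^d mod 629 for each divisor in increasing order:
502^1 ≡ 502
502^2 ≡ 404
502^3 ≡ 270
502^4 ≡ 305
502^6 ≡ 565
502^8 ≡ 562
502^9 ≡ 332
502^12 ≡ 322
502^16 ≡ 86
502^18 ≡ 149
502^24 ≡ 528
502^32 ≡ 477
502^36 ≡ 186
502^48 ≡ 137
502^64 ≡ 460
502^72 ≡ 1
The smallest such exponent is 72, so the order of 502 is 72.

72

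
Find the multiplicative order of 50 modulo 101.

ord(50) | φ(101) = 101 − 1 = 100 = 2^2 · 5^2.
Divisors of 100: 1, 2, 4, 5, 10, 20, 25, 50, 100.
Compute 50^d (mod 101) for the divisors d until we hit 1:
50^1 ≡ 50
50^2 ≡ 76
50^4 ≡ 19
50^5 ≡ 41
50^10 ≡ 65
50^20 ≡ 84
50^25 ≡ 10
50^50 ≡ 100
50^100 ≡ 1
So ord_101(50) = 100.

100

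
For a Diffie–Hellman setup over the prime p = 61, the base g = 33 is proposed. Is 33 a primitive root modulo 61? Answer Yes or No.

No

φ(61) = 61 − 1 = 60 = 2^2 · 3 · 5.
An element g generates (Z/61Z)^× iff g^(60/q) ≢ 1 (mod 61) for each prime q ∈ {2, 3, 5}.
33^30 ≡ 60 (mod 61)  [q = 2: ≢ 1 ✓]
33^20 ≡ 1 (mod 61)  [q = 3: ≡ 1 ✗]
33^12 ≡ 9 (mod 61)  [q = 5: ≢ 1 ✓]
Since 33^20 ≡ 1, the order of 33 divides 20 < 60, so 33 is not a primitive root.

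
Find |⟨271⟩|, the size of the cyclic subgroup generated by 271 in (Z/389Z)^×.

The order of 271 must divide φ(389) = 389 − 1 = 388 = 2^2 · 97.
Divisors of 388: 1, 2, 4, 97, 194, 388.
Evaluate successive powers at the divisors of 388:
271^1 ≡ 271
271^2 ≡ 309
271^4 ≡ 176
271^97 ≡ 115
271^194 ≡ 388
271^388 ≡ 1
The smallest such exponent is 388, so the order of 271 is 388.

388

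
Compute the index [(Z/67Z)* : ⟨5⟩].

The order of 5 must divide φ(67) = 67 − 1 = 66 = 2 · 3 · 11.
Divisors of 66: 1, 2, 3, 6, 11, 22, 33, 66.
Evaluate successive powers at the divisors of 66:
5^1 ≡ 5 (mod 67)
5^2 ≡ 25 (mod 67)
5^3 ≡ 58 (mod 67)
5^6 ≡ 14 (mod 67)
5^11 ≡ 66 (mod 67)
5^22 ≡ 1 (mod 67) ✓
So ord_67(5) = 22, hence |⟨5⟩| = 22.
[(Z/67Z)^× : ⟨5⟩] = 66/22 = 3.

3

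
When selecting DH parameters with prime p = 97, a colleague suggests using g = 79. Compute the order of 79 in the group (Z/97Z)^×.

By Lagrange's theorem, ord_97(79) divides φ(97) = 97 − 1 = 96 = 2^5 · 3.
Divisors of 96: 1, 2, 3, 4, 6, 8, 12, 16, 24, 32, 48, 96.
Test each divisor d:
79^1 ≡ 79 (mod 97)
79^2 ≡ 33 (mod 97)
79^3 ≡ 85 (mod 97)
79^4 ≡ 22 (mod 97)
79^6 ≡ 47 (mod 97)
79^8 ≡ 96 (mod 97)
79^12 ≡ 75 (mod 97)
79^16 ≡ 1 (mod 97) ✓
Therefore the multiplicative order of 79 modulo 97 is 16.

16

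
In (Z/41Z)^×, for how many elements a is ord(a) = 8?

φ(41) = 41 − 1 = 40 = 2^3 · 5.
In a cyclic group of order 40, there are φ(d) elements of order d for each divisor d of 40, and zero for non-divisors.
8 = 2^3 divides 40, and φ(8) = 4.

4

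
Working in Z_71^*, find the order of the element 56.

By Lagrange's theorem, ord_71(56) divides φ(71) = 71 − 1 = 70 = 2 · 5 · 7.
Divisors of 70: 1, 2, 5, 7, 10, 14, 35, 70.
Evaluate successive powers at the divisors of 70:
56^1 ≡ 56 (mod 71)
56^2 ≡ 12 (mod 71)
56^5 ≡ 41 (mod 71)
56^7 ≡ 66 (mod 71)
56^10 ≡ 48 (mod 71)
56^14 ≡ 25 (mod 71)
56^35 ≡ 70 (mod 71)
56^70 ≡ 1 (mod 71) ✓
Hence ord(56) = 70.

70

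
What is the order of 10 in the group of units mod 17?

By Lagrange's theorem, ord_17(10) divides φ(17) = 17 − 1 = 16 = 2^4.
Divisors of 16: 1, 2, 4, 8, 16.
Check 10^d mod 17 for each divisor in increasing order:
10^1 ≡ 10
10^2 ≡ 15
10^4 ≡ 4
10^8 ≡ 16
10^16 ≡ 1
The smallest such exponent is 16, so the order of 10 is 16.

16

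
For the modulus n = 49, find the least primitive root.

3

φ(49) = φ(7^2) = 7·(7−1) = 42 = 2 · 3 · 7.
g is a primitive root iff g^(42/q) ≢ 1 (mod 49) for each prime q ∈ {2, 3, 7}.
g = 2: 2^21 ≡ 1 — hits 1, so not a primitive root.
g = 3: 3^21 ≡ 48; 3^14 ≡ 30; 3^6 ≡ 43 — none is 1, so 3 is a primitive root.
So 3 is the smallest generator of (Z/49Z)^×.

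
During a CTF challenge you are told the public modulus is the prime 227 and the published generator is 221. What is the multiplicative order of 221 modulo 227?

113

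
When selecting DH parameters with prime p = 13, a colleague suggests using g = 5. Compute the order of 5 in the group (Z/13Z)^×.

4

ord(5) | φ(13) = 13 − 1 = 12 = 2^2 · 3.
Divisors of 12: 1, 2, 3, 4, 6, 12.
Check 5^d mod 13 for each divisor in increasing order:
5^1 ≡ 5
5^2 ≡ 12
5^3 ≡ 8
5^4 ≡ 1
Hence ord(5) = 4.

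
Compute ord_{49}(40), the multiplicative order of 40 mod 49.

Since 40 ∈ (Z/49Z)^×, its order divides φ(49) = φ(7^2) = 7·(7−1) = 42 = 2 · 3 · 7.
Divisors of 42: 1, 2, 3, 6, 7, 14, 21, 42.
Check 40^d mod 49 for each divisor in increasing order:
40^1 ≡ 40 (mod 49)
40^2 ≡ 32 (mod 49)
40^3 ≡ 6 (mod 49)
40^6 ≡ 36 (mod 49)
40^7 ≡ 19 (mod 49)
40^14 ≡ 18 (mod 49)
40^21 ≡ 48 (mod 49)
40^42 ≡ 1 (mod 49) ✓
The smallest such exponent is 42, so the order of 40 is 42.

42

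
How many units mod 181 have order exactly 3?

2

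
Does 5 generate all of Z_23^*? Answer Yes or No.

Yes

φ(23) = 23 − 1 = 22 = 2 · 11.
It suffices to check that the order of 5 is not a proper divisor of 22: compute 5^(22/q) for q ∈ {2, 11}.
5^11 ≡ 22 (mod 23)  [q = 2: ≢ 1 ✓]
5^2 ≡ 2 (mod 23)  [q = 11: ≢ 1 ✓]
Every test exponent gives a nontrivial residue, hence 5 generates the full group.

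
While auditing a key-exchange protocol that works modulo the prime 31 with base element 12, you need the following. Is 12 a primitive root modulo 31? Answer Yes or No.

Yes

φ(31) = 31 − 1 = 30 = 2 · 3 · 5.
12 is a primitive root mod 31 iff 12^(φ(31)/q) ≢ 1 for every prime q | φ(31), i.e. q ∈ {2, 3, 5}.
12^15 ≡ 30 (mod 31)  [q = 2: ≢ 1 ✓]
12^10 ≡ 25 (mod 31)  [q = 3: ≢ 1 ✓]
12^6 ≡ 2 (mod 31)  [q = 5: ≢ 1 ✓]
None equal 1, so ord_31(12) = 30: 12 is a primitive root.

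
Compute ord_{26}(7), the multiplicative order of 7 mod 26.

12

Since 7 ∈ (Z/26Z)^×, its order divides φ(26) = φ(2)·φ(13) = 1·12 = 12 = 2^2 · 3.
Divisors of 12: 1, 2, 3, 4, 6, 12.
Test each divisor d:
7^1 ≡ 7
7^2 ≡ 23
7^3 ≡ 5
7^4 ≡ 9
7^6 ≡ 25
7^12 ≡ 1
The smallest such exponent is 12, so the order of 7 is 12.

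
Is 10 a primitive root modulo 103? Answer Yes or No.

No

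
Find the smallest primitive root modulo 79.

φ(79) = 79 − 1 = 78 = 2 · 3 · 13.
Test candidates g = 2, 3, … against the prime factors q ∈ {2, 3, 13} of φ(79): g is a generator iff g^(78/q) ≢ 1 for every such q.
g = 2: 2^39 ≡ 1 — hits 1, so not a primitive root.
g = 3: 3^39 ≡ 78; 3^26 ≡ 23; 3^6 ≡ 18 — none is 1, so 3 is a primitive root.
So 3 is the smallest generator of (Z/79Z)^×.

3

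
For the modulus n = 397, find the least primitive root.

φ(397) = 397 − 1 = 396 = 2^2 · 3^2 · 11.
g is a primitive root iff g^(396/q) ≢ 1 (mod 397) for each prime q ∈ {2, 3, 11}.
g = 2: 2^198 ≡ 396; 2^132 ≡ 1 — hits 1, so not a primitive root.
g = 3: 3^198 ≡ 1 — hits 1, so not a primitive root.
g = 4: 4^198 ≡ 1 — hits 1, so not a primitive root.
g = 5: 5^198 ≡ 396; 5^132 ≡ 362; 5^36 ≡ 290 — none is 1, so 5 is a primitive root.
So 5 is the smallest generator of (Z/397Z)^×.

5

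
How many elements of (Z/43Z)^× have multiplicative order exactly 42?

φ(43) = 43 − 1 = 42 = 2 · 3 · 7.
Since (Z/43Z)^× is cyclic of order 42, the number of elements of order d is φ(d) when d | 42 and 0 otherwise.
42 = 2 · 3 · 7 divides 42, and φ(42) = 12.

12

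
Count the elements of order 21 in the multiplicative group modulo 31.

0

φ(31) = 31 − 1 = 30 = 2 · 3 · 5.
In a cyclic group of order 30, there are φ(d) elements of order d for each divisor d of 30, and zero for non-divisors.
21 does not divide 30, so no element of (Z/31Z)^× has order 21.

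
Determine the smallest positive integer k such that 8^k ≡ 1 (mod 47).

Since 8 ∈ (Z/47Z)^×, its order divides φ(47) = 47 − 1 = 46 = 2 · 23.
Divisors of 46: 1, 2, 23, 46.
Evaluate successive powers at the divisors of 46:
8^1 ≡ 8
8^2 ≡ 17
8^23 ≡ 1
So ord_47(8) = 23.

23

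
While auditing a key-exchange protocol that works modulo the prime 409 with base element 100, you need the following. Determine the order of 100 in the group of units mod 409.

102

By Lagrange's theorem, ord_409(100) divides φ(409) = 409 − 1 = 408 = 2^3 · 3 · 17.
Divisors of 408: 1, 2, 3, 4, 6, 8, 12, 17, 24, 34, 51, 68, 102, 136, 204, 408.
Compute 100^d (mod 409) for the divisors d until we hit 1:
100^1 ≡ 100 (mod 409)
100^2 ≡ 184 (mod 409)
100^3 ≡ 404 (mod 409)
100^4 ≡ 318 (mod 409)
100^6 ≡ 25 (mod 409)
100^8 ≡ 101 (mod 409)
100^12 ≡ 216 (mod 409)
100^17 ≡ 54 (mod 409)
100^24 ≡ 30 (mod 409)
100^34 ≡ 53 (mod 409)
100^51 ≡ 408 (mod 409)
100^68 ≡ 355 (mod 409)
100^102 ≡ 1 (mod 409) ✓
Hence ord(100) = 102.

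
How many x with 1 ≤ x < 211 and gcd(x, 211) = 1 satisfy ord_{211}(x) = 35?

24

φ(211) = 211 − 1 = 210 = 2 · 3 · 5 · 7.
Since (Z/211Z)^× is cyclic of order 210, the number of elements of order d is φ(d) when d | 210 and 0 otherwise.
35 = 5 · 7 divides 210, and φ(35) = 24.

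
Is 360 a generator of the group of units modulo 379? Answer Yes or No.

φ(379) = 379 − 1 = 378 = 2 · 3^3 · 7.
It suffices to check that the order of 360 is not a proper divisor of 378: compute 360^(378/q) for q ∈ {2, 3, 7}.
360^189 ≡ 378 (mod 379)  [q = 2: ≢ 1 ✓]
360^126 ≡ 327 (mod 379)  [q = 3: ≢ 1 ✓]
360^54 ≡ 125 (mod 379)  [q = 7: ≢ 1 ✓]
None equal 1, so ord_379(360) = 378: 360 is a primitive root.

Yes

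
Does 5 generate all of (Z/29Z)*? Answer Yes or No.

No

φ(29) = 29 − 1 = 28 = 2^2 · 7.
It suffices to check that the order of 5 is not a proper divisor of 28: compute 5^(28/q) for q ∈ {2, 7}.
5^14 ≡ 1 (mod 29)  [q = 2: ≡ 1 ✗]
5^4 ≡ 16 (mod 29)  [q = 7: ≢ 1 ✓]
Since 5^14 ≡ 1, the order of 5 divides 14 < 28, so 5 is not a primitive root.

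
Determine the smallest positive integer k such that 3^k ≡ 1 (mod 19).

Since 3 ∈ (Z/19Z)^×, its order divides φ(19) = 19 − 1 = 18 = 2 · 3^2.
Divisors of 18: 1, 2, 3, 6, 9, 18.
Compute 3^d (mod 19) for the divisors d until we hit 1:
3^1 ≡ 3
3^2 ≡ 9
3^3 ≡ 8
3^6 ≡ 7
3^9 ≡ 18
3^18 ≡ 1
The smallest such exponent is 18, so the order of 3 is 18.

18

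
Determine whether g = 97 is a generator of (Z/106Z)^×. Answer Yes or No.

No

φ(106) = φ(2)·φ(53) = 1·52 = 52 = 2^2 · 13.
97 is a primitive root mod 106 iff 97^(φ(106)/q) ≢ 1 for every prime q | φ(106), i.e. q ∈ {2, 13}.
97^26 ≡ 1 (mod 106)  [q = 2: ≡ 1 ✗]
97^4 ≡ 95 (mod 106)  [q = 13: ≢ 1 ✓]
Since 97^26 ≡ 1, the order of 97 divides 26 < 52, so 97 is not a primitive root.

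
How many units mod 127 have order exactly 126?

36

φ(127) = 127 − 1 = 126 = 2 · 3^2 · 7.
In a cyclic group of order 126, there are φ(d) elements of order d for each divisor d of 126, and zero for non-divisors.
126 = 2 · 3^2 · 7 divides 126, and φ(126) = 36.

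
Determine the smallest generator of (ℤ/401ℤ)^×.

φ(401) = 401 − 1 = 400 = 2^4 · 5^2.
g is a primitive root iff g^(400/q) ≢ 1 (mod 401) for each prime q ∈ {2, 5}.
g = 2: 2^200 ≡ 1 — hits 1, so not a primitive root.
g = 3: 3^200 ≡ 400; 3^80 ≡ 72 — none is 1, so 3 is a primitive root.
The smallest primitive root modulo 401 is 3.

3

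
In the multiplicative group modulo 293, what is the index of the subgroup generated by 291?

The order of 291 must divide φ(293) = 293 − 1 = 292 = 2^2 · 73.
Divisors of 292: 1, 2, 4, 73, 146, 292.
Test each divisor d:
291^1 ≡ 291
291^2 ≡ 4
291^4 ≡ 16
291^73 ≡ 155
291^146 ≡ 292
291^292 ≡ 1
Thus |⟨291⟩| = ord(291) = 292.
Index = |(Z/293Z)^×| / |⟨291⟩| = 292 / 292 = 1.

1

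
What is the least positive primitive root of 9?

2

φ(9) = φ(3^2) = 3·(3−1) = 6 = 2 · 3.
g is a primitive root iff g^(6/q) ≢ 1 (mod 9) for each prime q ∈ {2, 3}.
g = 2: 2^3 ≡ 8; 2^2 ≡ 4 — none is 1, so 2 is a primitive root.
So 2 is the smallest generator of (Z/9Z)^×.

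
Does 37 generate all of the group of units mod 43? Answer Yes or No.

φ(43) = 43 − 1 = 42 = 2 · 3 · 7.
37 is a primitive root mod 43 iff 37^(φ(43)/q) ≢ 1 for every prime q | φ(43), i.e. q ∈ {2, 3, 7}.
37^21 ≡ 42 (mod 43)  [q = 2: ≢ 1 ✓]
37^14 ≡ 36 (mod 43)  [q = 3: ≢ 1 ✓]
37^6 ≡ 1 (mod 43)  [q = 7: ≡ 1 ✗]
Since 37^6 ≡ 1, the order of 37 divides 6 < 42, so 37 is not a primitive root.

No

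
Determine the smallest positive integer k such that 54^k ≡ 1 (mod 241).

15

Since 54 ∈ (Z/241Z)^×, its order divides φ(241) = 241 − 1 = 240 = 2^4 · 3 · 5.
Divisors of 240: 1, 2, 3, 4, 5, 6, 8, 10, 12, 15, 16, 20, 24, 30, 40, 48, 60, 80, 120, 240.
Test each divisor d:
54^1 ≡ 54 (mod 241)
54^2 ≡ 24 (mod 241)
54^3 ≡ 91 (mod 241)
54^4 ≡ 94 (mod 241)
54^5 ≡ 15 (mod 241)
54^6 ≡ 87 (mod 241)
54^8 ≡ 160 (mod 241)
54^10 ≡ 225 (mod 241)
54^12 ≡ 98 (mod 241)
54^15 ≡ 1 (mod 241) ✓
Therefore the multiplicative order of 54 modulo 241 is 15.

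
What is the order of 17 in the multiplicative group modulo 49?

The order of 17 must divide φ(49) = φ(7^2) = 7·(7−1) = 42 = 2 · 3 · 7.
Divisors of 42: 1, 2, 3, 6, 7, 14, 21, 42.
Compute 17^d (mod 49) for the divisors d until we hit 1:
17^1 ≡ 17 (mod 49)
17^2 ≡ 44 (mod 49)
17^3 ≡ 13 (mod 49)
17^6 ≡ 22 (mod 49)
17^7 ≡ 31 (mod 49)
17^14 ≡ 30 (mod 49)
17^21 ≡ 48 (mod 49)
17^42 ≡ 1 (mod 49) ✓
So ord_49(17) = 42.

42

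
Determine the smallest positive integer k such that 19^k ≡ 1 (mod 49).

The order of 19 must divide φ(49) = φ(7^2) = 7·(7−1) = 42 = 2 · 3 · 7.
Divisors of 42: 1, 2, 3, 6, 7, 14, 21, 42.
Test each divisor d:
19^1 ≡ 19 (mod 49)
19^2 ≡ 18 (mod 49)
19^3 ≡ 48 (mod 49)
19^6 ≡ 1 (mod 49) ✓
Therefore the multiplicative order of 19 modulo 49 is 6.

6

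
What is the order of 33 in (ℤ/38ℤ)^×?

18

ord(33) | φ(38) = φ(2)·φ(19) = 1·18 = 18 = 2 · 3^2.
Divisors of 18: 1, 2, 3, 6, 9, 18.
Test each divisor d:
33^1 ≡ 33 (mod 38)
33^2 ≡ 25 (mod 38)
33^3 ≡ 27 (mod 38)
33^6 ≡ 7 (mod 38)
33^9 ≡ 37 (mod 38)
33^18 ≡ 1 (mod 38) ✓
So ord_38(33) = 18.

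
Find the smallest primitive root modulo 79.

3

φ(79) = 79 − 1 = 78 = 2 · 3 · 13.
Test candidates g = 2, 3, … against the prime factors q ∈ {2, 3, 13} of φ(79): g is a generator iff g^(78/q) ≢ 1 for every such q.
g = 2: 2^39 ≡ 1 — hits 1, so not a primitive root.
g = 3: 3^39 ≡ 78; 3^26 ≡ 23; 3^6 ≡ 18 — none is 1, so 3 is a primitive root.
So 3 is the smallest generator of (Z/79Z)^×.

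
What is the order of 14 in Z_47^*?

ord(14) | φ(47) = 47 − 1 = 46 = 2 · 23.
Divisors of 46: 1, 2, 23, 46.
Check 14^d mod 47 for each divisor in increasing order:
14^1 ≡ 14
14^2 ≡ 8
14^23 ≡ 1
Therefore the multiplicative order of 14 modulo 47 is 23.

23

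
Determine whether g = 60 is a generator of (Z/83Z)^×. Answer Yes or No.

Yes

φ(83) = 83 − 1 = 82 = 2 · 41.
60 is a primitive root mod 83 iff 60^(φ(83)/q) ≢ 1 for every prime q | φ(83), i.e. q ∈ {2, 41}.
60^41 ≡ 82 (mod 83)  [q = 2: ≢ 1 ✓]
60^2 ≡ 31 (mod 83)  [q = 41: ≢ 1 ✓]
Every test exponent gives a nontrivial residue, hence 60 generates the full group.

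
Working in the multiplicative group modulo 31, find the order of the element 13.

ord(13) | φ(31) = 31 − 1 = 30 = 2 · 3 · 5.
Divisors of 30: 1, 2, 3, 5, 6, 10, 15, 30.
Check 13^d mod 31 for each divisor in increasing order:
13^1 ≡ 13 (mod 31)
13^2 ≡ 14 (mod 31)
13^3 ≡ 27 (mod 31)
13^5 ≡ 6 (mod 31)
13^6 ≡ 16 (mod 31)
13^10 ≡ 5 (mod 31)
13^15 ≡ 30 (mod 31)
13^30 ≡ 1 (mod 31) ✓
The smallest such exponent is 30, so the order of 13 is 30.

30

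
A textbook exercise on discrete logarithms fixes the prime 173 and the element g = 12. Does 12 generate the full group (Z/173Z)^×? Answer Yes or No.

Yes

φ(173) = 173 − 1 = 172 = 2^2 · 43.
It suffices to check that the order of 12 is not a proper divisor of 172: compute 12^(172/q) for q ∈ {2, 43}.
12^86 ≡ 172 (mod 173)  [q = 2: ≢ 1 ✓]
12^4 ≡ 149 (mod 173)  [q = 43: ≢ 1 ✓]
All checks pass, so 12 has order 172 and is a primitive root modulo 173.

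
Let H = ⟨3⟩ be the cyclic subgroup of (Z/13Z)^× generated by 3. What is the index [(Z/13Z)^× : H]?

4

ord(3) | φ(13) = 13 − 1 = 12 = 2^2 · 3.
Divisors of 12: 1, 2, 3, 4, 6, 12.
Test each divisor d:
3^1 ≡ 3 (mod 13)
3^2 ≡ 9 (mod 13)
3^3 ≡ 1 (mod 13) ✓
The order of 3 is 3, so the subgroup it generates has 3 elements.
[(Z/13Z)^× : ⟨3⟩] = 12/3 = 4.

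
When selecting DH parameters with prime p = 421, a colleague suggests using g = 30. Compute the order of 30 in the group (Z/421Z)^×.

420

ord(30) | φ(421) = 421 − 1 = 420 = 2^2 · 3 · 5 · 7.
Divisors of 420: 1, 2, 3, 4, 5, 6, 7, 10, 12, 14, 15, 20, 21, 28, 30, 35, 42, 60, 70, 84, 105, 140, 210, 420.
Test each divisor d:
30^1 ≡ 30 (mod 421)
30^2 ≡ 58 (mod 421)
30^3 ≡ 56 (mod 421)
30^4 ≡ 417 (mod 421)
30^5 ≡ 301 (mod 421)
30^6 ≡ 189 (mod 421)
30^7 ≡ 197 (mod 421)
30^10 ≡ 86 (mod 421)
30^12 ≡ 357 (mod 421)
30^14 ≡ 77 (mod 421)
30^15 ≡ 205 (mod 421)
30^20 ≡ 239 (mod 421)
30^21 ≡ 13 (mod 421)
30^28 ≡ 35 (mod 421)
30^30 ≡ 346 (mod 421)
30^35 ≡ 159 (mod 421)
30^42 ≡ 169 (mod 421)
30^60 ≡ 152 (mod 421)
30^70 ≡ 21 (mod 421)
30^84 ≡ 354 (mod 421)
30^105 ≡ 392 (mod 421)
30^140 ≡ 20 (mod 421)
30^210 ≡ 420 (mod 421)
30^420 ≡ 1 (mod 421) ✓
Hence ord(30) = 420.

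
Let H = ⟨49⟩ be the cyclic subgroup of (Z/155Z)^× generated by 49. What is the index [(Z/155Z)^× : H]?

4

ord(49) | φ(155) = φ(5·31) = (5−1)·(31−1) = 4·30 = 120 = 2^3 · 3 · 5.
Divisors of 120: 1, 2, 3, 4, 5, 6, 8, 10, 12, 15, 20, 24, 30, 40, 60, 120.
Check 49^d mod 155 for each divisor in increasing order:
49^1 ≡ 49 (mod 155)
49^2 ≡ 76 (mod 155)
49^3 ≡ 4 (mod 155)
49^4 ≡ 41 (mod 155)
49^5 ≡ 149 (mod 155)
49^6 ≡ 16 (mod 155)
49^8 ≡ 131 (mod 155)
49^10 ≡ 36 (mod 155)
49^12 ≡ 101 (mod 155)
49^15 ≡ 94 (mod 155)
49^20 ≡ 56 (mod 155)
49^24 ≡ 126 (mod 155)
49^30 ≡ 1 (mod 155) ✓
Thus |⟨49⟩| = ord(49) = 30.
[(Z/155Z)^× : ⟨49⟩] = 120/30 = 4.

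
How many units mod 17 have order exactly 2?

1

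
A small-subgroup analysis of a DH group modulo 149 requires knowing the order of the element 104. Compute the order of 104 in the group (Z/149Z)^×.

37

ord(104) | φ(149) = 149 − 1 = 148 = 2^2 · 37.
Divisors of 148: 1, 2, 4, 37, 74, 148.
Compute 104^d (mod 149) for the divisors d until we hit 1:
104^1 ≡ 104
104^2 ≡ 88
104^4 ≡ 145
104^37 ≡ 1
Therefore the multiplicative order of 104 modulo 149 is 37.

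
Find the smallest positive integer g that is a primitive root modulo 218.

φ(218) = φ(2)·φ(109) = 1·108 = 108 = 2^2 · 3^3.
Test candidates g = 2, 3, … against the prime factors q ∈ {2, 3} of φ(218): g is a generator iff g^(108/q) ≢ 1 for every such q.
g = 2: gcd(2, 218) = 2 > 1, not a unit — skip.
g = 3: 3^54 ≡ 1 — hits 1, so not a primitive root.
g = 4: gcd(4, 218) = 2 > 1, not a unit — skip.
g = 5: 5^54 ≡ 1 — hits 1, so not a primitive root.
g = 6: gcd(6, 218) = 2 > 1, not a unit — skip.
g = 7: 7^54 ≡ 1 — hits 1, so not a primitive root.
g = 8: gcd(8, 218) = 2 > 1, not a unit — skip.
g = 9: 9^54 ≡ 1 — hits 1, so not a primitive root.
g = 10: gcd(10, 218) = 2 > 1, not a unit — skip.
g = 11: 11^54 ≡ 217; 11^36 ≡ 45 — none is 1, so 11 is a primitive root.
So 11 is the smallest generator of (Z/218Z)^×.

11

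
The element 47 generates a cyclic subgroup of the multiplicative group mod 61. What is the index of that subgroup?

20

Since 47 ∈ (Z/61Z)^×, its order divides φ(61) = 61 − 1 = 60 = 2^2 · 3 · 5.
Divisors of 60: 1, 2, 3, 4, 5, 6, 10, 12, 15, 20, 30, 60.
Check 47^d mod 61 for each divisor in increasing order:
47^1 ≡ 47 (mod 61)
47^2 ≡ 13 (mod 61)
47^3 ≡ 1 (mod 61) ✓
The order of 47 is 3, so the subgroup it generates has 3 elements.
The index is φ(61) / ord(47) = 60 / 3 = 20.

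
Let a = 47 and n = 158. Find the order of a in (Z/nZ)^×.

Since 47 ∈ (Z/158Z)^×, its order divides φ(158) = φ(2)·φ(79) = 1·78 = 78 = 2 · 3 · 13.
Divisors of 78: 1, 2, 3, 6, 13, 26, 39, 78.
Compute 47^d (mod 158) for the divisors d until we hit 1:
47^1 ≡ 47
47^2 ≡ 155
47^3 ≡ 17
47^6 ≡ 131
47^13 ≡ 135
47^26 ≡ 55
47^39 ≡ 157
47^78 ≡ 1
Hence ord(47) = 78.

78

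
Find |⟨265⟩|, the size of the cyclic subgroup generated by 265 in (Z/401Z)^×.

400

The order of 265 must divide φ(401) = 401 − 1 = 400 = 2^4 · 5^2.
Divisors of 400: 1, 2, 4, 5, 8, 10, 16, 20, 25, 40, 50, 80, 100, 200, 400.
Evaluate successive powers at the divisors of 400:
265^1 ≡ 265
265^2 ≡ 50
265^4 ≡ 94
265^5 ≡ 48
265^8 ≡ 14
265^10 ≡ 299
265^16 ≡ 196
265^20 ≡ 379
265^25 ≡ 147
265^40 ≡ 83
265^50 ≡ 356
265^80 ≡ 72
265^100 ≡ 20
265^200 ≡ 400
265^400 ≡ 1
The smallest such exponent is 400, so the order of 265 is 400.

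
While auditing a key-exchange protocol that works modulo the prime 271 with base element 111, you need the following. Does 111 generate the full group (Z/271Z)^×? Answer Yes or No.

No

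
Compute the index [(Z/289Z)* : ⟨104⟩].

2

The order of 104 must divide φ(289) = φ(17^2) = 17·(17−1) = 272 = 2^4 · 17.
Divisors of 272: 1, 2, 4, 8, 16, 17, 34, 68, 136, 272.
Test each divisor d:
104^1 ≡ 104
104^2 ≡ 123
104^4 ≡ 101
104^8 ≡ 86
104^16 ≡ 171
104^17 ≡ 155
104^34 ≡ 38
104^68 ≡ 288
104^136 ≡ 1
Thus |⟨104⟩| = ord(104) = 136.
[(Z/289Z)^× : ⟨104⟩] = 272/136 = 2.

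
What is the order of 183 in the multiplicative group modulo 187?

Since 183 ∈ (Z/187Z)^×, its order divides φ(187) = φ(11·17) = (11−1)·(17−1) = 10·16 = 160 = 2^5 · 5.
Divisors of 160: 1, 2, 4, 5, 8, 10, 16, 20, 32, 40, 80, 160.
Evaluate successive powers at the divisors of 160:
183^1 ≡ 183
183^2 ≡ 16
183^4 ≡ 69
183^5 ≡ 98
183^8 ≡ 86
183^10 ≡ 67
183^16 ≡ 103
183^20 ≡ 1
Hence ord(183) = 20.

20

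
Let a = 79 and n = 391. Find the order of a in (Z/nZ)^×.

The order of 79 must divide φ(391) = φ(17·23) = (17−1)·(23−1) = 16·22 = 352 = 2^5 · 11.
Divisors of 352: 1, 2, 4, 8, 11, 16, 22, 32, 44, 88, 176, 352.
Evaluate successive powers at the divisors of 352:
79^1 ≡ 79
79^2 ≡ 376
79^4 ≡ 225
79^8 ≡ 186
79^11 ≡ 114
79^16 ≡ 188
79^22 ≡ 93
79^32 ≡ 154
79^44 ≡ 47
79^88 ≡ 254
79^176 ≡ 1
So ord_391(79) = 176.

176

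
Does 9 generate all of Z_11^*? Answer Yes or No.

No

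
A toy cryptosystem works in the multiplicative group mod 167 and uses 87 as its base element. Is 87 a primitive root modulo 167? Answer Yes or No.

No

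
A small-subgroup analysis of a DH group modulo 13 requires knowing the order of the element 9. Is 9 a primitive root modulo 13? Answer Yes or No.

No

φ(13) = 13 − 1 = 12 = 2^2 · 3.
It suffices to check that the order of 9 is not a proper divisor of 12: compute 9^(12/q) for q ∈ {2, 3}.
9^6 ≡ 1 (mod 13)  [q = 2: ≡ 1 ✗]
9^4 ≡ 9 (mod 13)  [q = 3: ≢ 1 ✓]
Since 9^6 ≡ 1, the order of 9 divides 6 < 12, so 9 is not a primitive root.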